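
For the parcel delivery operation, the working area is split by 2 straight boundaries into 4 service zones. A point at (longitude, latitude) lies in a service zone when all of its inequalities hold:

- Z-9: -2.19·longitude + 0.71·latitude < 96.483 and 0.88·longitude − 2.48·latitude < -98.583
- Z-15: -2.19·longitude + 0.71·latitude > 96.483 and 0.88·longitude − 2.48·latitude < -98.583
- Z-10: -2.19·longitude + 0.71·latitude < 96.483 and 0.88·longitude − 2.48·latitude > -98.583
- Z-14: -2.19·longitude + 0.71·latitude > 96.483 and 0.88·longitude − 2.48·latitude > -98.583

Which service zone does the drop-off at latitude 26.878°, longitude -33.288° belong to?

-2.19·-33.288 + 0.71·26.878 = 91.984, which is < 96.483
0.88·-33.288 − 2.48·26.878 = -95.951, which is > -98.583
This sign pattern matches Z-10.

Z-10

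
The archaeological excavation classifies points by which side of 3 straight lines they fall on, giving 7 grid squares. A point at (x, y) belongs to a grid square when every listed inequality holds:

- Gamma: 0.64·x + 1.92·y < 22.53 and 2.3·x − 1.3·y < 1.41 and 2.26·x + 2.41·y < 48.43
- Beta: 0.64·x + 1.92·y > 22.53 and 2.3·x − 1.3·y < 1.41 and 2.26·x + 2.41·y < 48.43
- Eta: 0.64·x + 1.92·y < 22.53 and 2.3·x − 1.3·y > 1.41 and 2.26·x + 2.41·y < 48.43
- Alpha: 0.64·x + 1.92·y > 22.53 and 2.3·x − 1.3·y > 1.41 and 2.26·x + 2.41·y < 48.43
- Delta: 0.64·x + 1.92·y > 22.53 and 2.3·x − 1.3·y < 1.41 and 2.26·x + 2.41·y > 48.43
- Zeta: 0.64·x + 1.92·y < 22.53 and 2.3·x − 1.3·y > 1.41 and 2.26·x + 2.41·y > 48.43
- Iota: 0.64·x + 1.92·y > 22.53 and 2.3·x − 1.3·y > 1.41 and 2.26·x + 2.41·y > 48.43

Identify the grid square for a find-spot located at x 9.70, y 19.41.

Delta

0.64·9.70 + 1.92·19.41 = 43.475, which is > 22.53
2.3·9.70 − 1.3·19.41 = -2.923, which is < 1.41
2.26·9.70 + 2.41·19.41 = 68.700, which is > 48.43
This sign pattern matches Delta.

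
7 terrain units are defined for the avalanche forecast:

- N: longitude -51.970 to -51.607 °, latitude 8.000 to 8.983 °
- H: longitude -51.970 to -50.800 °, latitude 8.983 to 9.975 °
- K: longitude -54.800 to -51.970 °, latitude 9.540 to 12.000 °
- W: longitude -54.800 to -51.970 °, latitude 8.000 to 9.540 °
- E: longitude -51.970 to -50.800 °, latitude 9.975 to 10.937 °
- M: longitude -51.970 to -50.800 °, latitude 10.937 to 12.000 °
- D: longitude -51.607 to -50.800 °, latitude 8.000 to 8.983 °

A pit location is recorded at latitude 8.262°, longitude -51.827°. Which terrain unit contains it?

N

The point has longitude = -51.827 and latitude = 8.262.
Only N satisfies -51.970 ≤ longitude ≤ -51.607 and 8.000 ≤ latitude ≤ 8.983.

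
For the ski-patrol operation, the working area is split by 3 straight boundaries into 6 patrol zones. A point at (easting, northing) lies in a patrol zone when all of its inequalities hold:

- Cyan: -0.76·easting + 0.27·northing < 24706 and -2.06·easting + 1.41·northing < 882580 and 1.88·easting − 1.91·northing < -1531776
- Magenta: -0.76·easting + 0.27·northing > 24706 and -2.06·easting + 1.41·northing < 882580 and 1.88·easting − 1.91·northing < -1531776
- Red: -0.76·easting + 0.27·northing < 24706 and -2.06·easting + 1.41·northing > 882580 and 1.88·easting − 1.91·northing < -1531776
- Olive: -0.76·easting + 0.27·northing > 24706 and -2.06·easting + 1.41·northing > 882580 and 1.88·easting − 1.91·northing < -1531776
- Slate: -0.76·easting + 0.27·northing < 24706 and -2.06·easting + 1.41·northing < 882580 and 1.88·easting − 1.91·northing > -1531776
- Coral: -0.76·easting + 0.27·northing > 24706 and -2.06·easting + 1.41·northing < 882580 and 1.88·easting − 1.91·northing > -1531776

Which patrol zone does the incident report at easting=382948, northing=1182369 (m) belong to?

-0.76·382948 + 0.27·1182369 = 28199.150, which is > 24706
-2.06·382948 + 1.41·1182369 = 878267.410, which is < 882580
1.88·382948 − 1.91·1182369 = -1538382.550, which is < -1531776
This sign pattern matches Magenta.

Magenta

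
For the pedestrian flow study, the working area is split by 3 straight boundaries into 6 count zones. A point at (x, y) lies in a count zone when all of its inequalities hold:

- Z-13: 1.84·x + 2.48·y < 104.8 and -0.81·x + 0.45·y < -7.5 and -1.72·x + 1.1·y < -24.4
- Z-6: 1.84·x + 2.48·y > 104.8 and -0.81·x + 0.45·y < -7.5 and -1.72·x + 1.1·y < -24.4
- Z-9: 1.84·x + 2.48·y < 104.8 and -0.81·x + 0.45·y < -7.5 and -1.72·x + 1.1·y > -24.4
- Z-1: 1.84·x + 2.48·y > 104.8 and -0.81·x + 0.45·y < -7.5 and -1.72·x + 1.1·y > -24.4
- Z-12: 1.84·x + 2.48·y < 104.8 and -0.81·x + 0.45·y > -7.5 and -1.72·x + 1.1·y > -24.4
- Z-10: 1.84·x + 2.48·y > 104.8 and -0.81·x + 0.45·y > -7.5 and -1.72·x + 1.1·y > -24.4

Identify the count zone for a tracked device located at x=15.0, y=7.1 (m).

Z-9

1.84·15.0 + 2.48·7.1 = 45.208, which is < 104.8
-0.81·15.0 + 0.45·7.1 = -8.955, which is < -7.5
-1.72·15.0 + 1.1·7.1 = -17.990, which is > -24.4
This sign pattern matches Z-9.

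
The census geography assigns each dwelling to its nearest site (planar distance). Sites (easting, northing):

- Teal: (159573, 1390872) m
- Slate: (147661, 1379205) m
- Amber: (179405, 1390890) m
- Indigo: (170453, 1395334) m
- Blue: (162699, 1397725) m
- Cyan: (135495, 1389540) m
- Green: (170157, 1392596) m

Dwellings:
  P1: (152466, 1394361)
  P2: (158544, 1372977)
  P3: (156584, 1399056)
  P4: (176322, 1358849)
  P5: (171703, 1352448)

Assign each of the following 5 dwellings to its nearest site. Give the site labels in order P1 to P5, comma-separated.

Teal, Slate, Blue, Amber, Slate

P1 → Teal (d²=62682570.00)
P2 → Slate (d²=157227673.00)
P3 → Blue (d²=39164786.00)
P4 → Amber (d²=1036130570.00)
P5 → Slate (d²=1293954813.00)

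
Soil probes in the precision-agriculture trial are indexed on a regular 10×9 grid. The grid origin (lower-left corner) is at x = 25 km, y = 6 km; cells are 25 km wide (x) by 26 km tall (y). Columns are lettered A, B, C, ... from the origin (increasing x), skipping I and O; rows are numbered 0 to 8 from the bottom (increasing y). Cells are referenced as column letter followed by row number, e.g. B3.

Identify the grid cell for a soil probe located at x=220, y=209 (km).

H7

Column index: ⌊(220 − 25) / 25⌋ = ⌊7.800⌋ = 7 → column H
Row offset from origin: ⌊(209 − 6) / 26⌋ = ⌊7.808⌋ = 7 → row 7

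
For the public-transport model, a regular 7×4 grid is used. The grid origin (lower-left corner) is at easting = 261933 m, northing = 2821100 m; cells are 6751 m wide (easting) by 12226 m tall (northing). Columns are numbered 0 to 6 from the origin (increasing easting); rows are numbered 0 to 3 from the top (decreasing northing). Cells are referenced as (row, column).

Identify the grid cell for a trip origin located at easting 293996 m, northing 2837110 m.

Column index: ⌊(293996 − 261933) / 6751⌋ = ⌊4.749⌋ = 4
Row offset from origin: ⌊(2837110 − 2821100) / 12226⌋ = ⌊1.310⌋ = 1 → row 2 (counted from top)

(2, 4)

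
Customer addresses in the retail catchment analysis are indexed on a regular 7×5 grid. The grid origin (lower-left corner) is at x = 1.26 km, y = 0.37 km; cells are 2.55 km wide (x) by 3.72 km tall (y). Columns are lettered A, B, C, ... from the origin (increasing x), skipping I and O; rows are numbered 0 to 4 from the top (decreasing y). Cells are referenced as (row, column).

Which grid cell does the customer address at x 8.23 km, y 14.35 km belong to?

(1, C)

Column index: ⌊(8.23 − 1.26) / 2.55⌋ = ⌊2.733⌋ = 2 → column C
Row offset from origin: ⌊(14.35 − 0.37) / 3.72⌋ = ⌊3.758⌋ = 3 → row 1 (counted from top)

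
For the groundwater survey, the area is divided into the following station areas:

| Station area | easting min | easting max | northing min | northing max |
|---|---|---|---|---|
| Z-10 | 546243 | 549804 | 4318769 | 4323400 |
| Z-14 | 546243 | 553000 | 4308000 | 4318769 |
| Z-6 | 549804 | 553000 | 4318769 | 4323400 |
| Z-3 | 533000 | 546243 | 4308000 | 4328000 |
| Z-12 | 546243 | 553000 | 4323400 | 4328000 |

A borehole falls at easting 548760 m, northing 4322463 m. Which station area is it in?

The point has easting = 548760 and northing = 4322463.
Only Z-10 satisfies 546243 ≤ easting ≤ 549804 and 4318769 ≤ northing ≤ 4323400.

Z-10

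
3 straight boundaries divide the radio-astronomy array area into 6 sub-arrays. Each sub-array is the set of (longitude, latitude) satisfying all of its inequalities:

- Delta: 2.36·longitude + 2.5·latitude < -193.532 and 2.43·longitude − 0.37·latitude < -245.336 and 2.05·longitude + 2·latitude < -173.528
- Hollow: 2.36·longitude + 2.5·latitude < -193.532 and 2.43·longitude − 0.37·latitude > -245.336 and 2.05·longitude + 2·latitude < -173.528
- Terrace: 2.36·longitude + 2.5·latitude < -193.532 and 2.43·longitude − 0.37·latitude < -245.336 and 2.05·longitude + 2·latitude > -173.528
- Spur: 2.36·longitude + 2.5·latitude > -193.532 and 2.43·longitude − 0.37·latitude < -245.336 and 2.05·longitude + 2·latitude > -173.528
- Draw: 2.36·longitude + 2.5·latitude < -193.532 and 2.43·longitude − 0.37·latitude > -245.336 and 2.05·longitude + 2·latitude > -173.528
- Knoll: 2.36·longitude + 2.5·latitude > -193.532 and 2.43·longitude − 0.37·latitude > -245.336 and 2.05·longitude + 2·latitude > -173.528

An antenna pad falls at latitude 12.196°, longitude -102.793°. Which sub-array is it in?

Delta

2.36·-102.793 + 2.5·12.196 = -212.101, which is < -193.532
2.43·-102.793 − 0.37·12.196 = -254.300, which is < -245.336
2.05·-102.793 + 2·12.196 = -186.334, which is < -173.528
This sign pattern matches Delta.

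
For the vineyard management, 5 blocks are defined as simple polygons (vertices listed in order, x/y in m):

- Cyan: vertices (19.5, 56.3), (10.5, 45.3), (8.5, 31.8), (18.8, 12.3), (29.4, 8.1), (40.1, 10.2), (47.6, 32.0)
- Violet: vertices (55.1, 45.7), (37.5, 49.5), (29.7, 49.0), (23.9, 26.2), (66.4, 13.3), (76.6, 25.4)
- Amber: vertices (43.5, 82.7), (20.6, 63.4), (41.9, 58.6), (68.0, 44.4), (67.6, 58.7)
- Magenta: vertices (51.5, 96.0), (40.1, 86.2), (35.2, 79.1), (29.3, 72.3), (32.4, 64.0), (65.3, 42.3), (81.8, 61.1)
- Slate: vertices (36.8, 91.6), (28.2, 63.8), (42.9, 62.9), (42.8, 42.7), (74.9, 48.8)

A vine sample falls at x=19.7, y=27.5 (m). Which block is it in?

Cast a ray rightward from (19.7, 27.5). For each polygon, the edges (by vertex number in listed order) whose endpoints lie on opposite sides of y = 27.5, where each meets that height, and whether that is right or left of the point:
Cyan: 3–4 at x≈10.77 (left), 6–7 at x≈46.05 (right) → 1 crossing.
Violet: 3–4 at x≈24.23 (right), 6–1 at x≈74.38 (right) → 2 crossings.
Amber: no edge straddles that height → 0 crossings.
Magenta: no edge straddles that height → 0 crossings.
Slate: no edge straddles that height → 0 crossings.
Only Cyan has an odd count, so the point is inside Cyan.

Cyan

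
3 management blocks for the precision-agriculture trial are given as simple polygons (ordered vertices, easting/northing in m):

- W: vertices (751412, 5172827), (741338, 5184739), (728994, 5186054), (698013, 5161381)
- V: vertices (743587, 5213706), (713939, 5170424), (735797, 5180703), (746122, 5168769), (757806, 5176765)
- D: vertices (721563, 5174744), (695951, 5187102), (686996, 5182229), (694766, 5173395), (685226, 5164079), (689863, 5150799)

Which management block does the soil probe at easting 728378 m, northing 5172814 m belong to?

Cast a ray rightward from (728378, 5172814). For each polygon, the edges (by vertex number in listed order) whose endpoints lie on opposite sides of northing = 5172814, where each meets that height, and whether that is right or left of the point:
W: 3–4 at easting≈712369.0 (left), 4–1 at easting≈751351.4 (right) → 1 crossing.
V: 1–2 at easting≈715576.1 (left), 2–3 at easting≈719021.3 (left), 3–4 at easting≈742622.4 (right), 4–5 at easting≈752032.7 (right) → 2 crossings.
D: 4–5 at easting≈694171.0 (left), 6–1 at easting≈719007.9 (left) → 0 crossings.
Only W has an odd count, so the point is inside W.

W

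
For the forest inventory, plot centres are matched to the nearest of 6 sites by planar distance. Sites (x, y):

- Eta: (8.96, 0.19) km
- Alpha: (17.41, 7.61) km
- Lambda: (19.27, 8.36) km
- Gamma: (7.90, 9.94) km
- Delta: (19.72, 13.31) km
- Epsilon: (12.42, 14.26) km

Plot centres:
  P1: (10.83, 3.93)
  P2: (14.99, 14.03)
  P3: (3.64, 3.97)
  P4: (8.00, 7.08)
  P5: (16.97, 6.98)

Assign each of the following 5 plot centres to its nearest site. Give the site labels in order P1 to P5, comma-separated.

Eta, Epsilon, Eta, Gamma, Alpha

P1 → Eta (d²=17.48)
P2 → Epsilon (d²=6.66)
P3 → Eta (d²=42.59)
P4 → Gamma (d²=8.19)
P5 → Alpha (d²=0.59)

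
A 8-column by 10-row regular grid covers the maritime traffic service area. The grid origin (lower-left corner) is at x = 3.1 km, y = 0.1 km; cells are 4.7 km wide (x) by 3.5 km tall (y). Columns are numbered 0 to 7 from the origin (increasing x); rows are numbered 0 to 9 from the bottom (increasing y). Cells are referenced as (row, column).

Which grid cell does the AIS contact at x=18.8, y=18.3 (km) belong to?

Column index: ⌊(18.8 − 3.1) / 4.7⌋ = ⌊3.340⌋ = 3
Row offset from origin: ⌊(18.3 − 0.1) / 3.5⌋ = ⌊5.200⌋ = 5 → row 5

(5, 3)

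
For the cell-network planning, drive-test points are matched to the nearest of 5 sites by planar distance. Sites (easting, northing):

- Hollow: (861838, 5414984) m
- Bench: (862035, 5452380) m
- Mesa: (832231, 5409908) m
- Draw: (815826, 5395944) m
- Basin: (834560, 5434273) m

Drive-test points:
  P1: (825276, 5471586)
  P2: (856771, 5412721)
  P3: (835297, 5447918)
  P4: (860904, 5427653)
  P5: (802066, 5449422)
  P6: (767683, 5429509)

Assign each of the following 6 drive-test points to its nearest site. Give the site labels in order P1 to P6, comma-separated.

Basin, Hollow, Basin, Hollow, Basin, Draw

P1 → Basin (d²=1478452625.00)
P2 → Hollow (d²=30795658.00)
P3 → Basin (d²=186729194.00)
P4 → Hollow (d²=161375917.00)
P5 → Basin (d²=1285352237.00)
P6 → Draw (d²=3444357674.00)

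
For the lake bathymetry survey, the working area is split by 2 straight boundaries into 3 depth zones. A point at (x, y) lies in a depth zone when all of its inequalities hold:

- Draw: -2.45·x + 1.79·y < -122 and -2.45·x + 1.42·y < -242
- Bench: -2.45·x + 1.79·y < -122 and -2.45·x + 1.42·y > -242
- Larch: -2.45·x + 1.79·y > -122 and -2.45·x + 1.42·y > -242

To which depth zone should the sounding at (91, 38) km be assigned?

Bench

-2.45·91 + 1.79·38 = -154.930, which is < -122
-2.45·91 + 1.42·38 = -168.990, which is > -242
This sign pattern matches Bench.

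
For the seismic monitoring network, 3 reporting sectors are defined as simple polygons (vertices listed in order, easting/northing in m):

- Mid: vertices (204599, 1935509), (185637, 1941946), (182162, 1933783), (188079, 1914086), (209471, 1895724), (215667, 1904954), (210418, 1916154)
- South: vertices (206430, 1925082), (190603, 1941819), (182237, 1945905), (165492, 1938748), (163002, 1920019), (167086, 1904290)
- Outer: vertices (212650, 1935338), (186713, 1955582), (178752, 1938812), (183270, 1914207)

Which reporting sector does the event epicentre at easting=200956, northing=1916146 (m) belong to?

Cast a ray rightward from (200956, 1916146). For each polygon, the edges (by vertex number in listed order) whose endpoints lie on opposite sides of northing = 1916146, where each meets that height, and whether that is right or left of the point:
Mid: 3–4 at easting≈187460.2 (left), 6–7 at easting≈210421.7 (right) → 1 crossing.
South: 5–6 at easting≈164007.6 (left), 6–1 at easting≈189520.7 (left) → 0 crossings.
Outer: 3–4 at easting≈182914.0 (left), 4–1 at easting≈185965.9 (left) → 0 crossings.
Only Mid has an odd count, so the point is inside Mid.

Mid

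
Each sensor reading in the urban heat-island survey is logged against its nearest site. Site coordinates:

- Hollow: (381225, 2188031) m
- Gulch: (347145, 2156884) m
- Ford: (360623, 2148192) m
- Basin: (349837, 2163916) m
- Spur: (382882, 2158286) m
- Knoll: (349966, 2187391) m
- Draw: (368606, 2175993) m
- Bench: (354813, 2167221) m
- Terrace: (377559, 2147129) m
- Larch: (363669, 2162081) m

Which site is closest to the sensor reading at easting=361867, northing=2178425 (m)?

Draw

Squared distances to each site:
Hollow: 467007400.000; Gulch: 680751965.000; Ford: 915581825.000; Basin: 355231981.000; Spur: 847209546.000; Knoll: 222022957.000; Draw: 51328745.000; Bench: 175288532.000; Terrace: 1225678480.000; Larch: 270373540.000.
Minimum at Draw.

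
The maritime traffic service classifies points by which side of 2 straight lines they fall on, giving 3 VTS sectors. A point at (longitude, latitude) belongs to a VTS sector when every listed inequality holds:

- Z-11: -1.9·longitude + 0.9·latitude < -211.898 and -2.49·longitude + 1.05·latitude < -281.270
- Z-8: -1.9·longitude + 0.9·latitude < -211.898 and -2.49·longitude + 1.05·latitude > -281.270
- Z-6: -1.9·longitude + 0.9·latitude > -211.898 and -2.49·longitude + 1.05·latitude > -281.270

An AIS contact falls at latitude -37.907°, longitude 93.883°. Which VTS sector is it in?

-1.9·93.883 + 0.9·-37.907 = -212.494, which is < -211.898
-2.49·93.883 + 1.05·-37.907 = -273.571, which is > -281.270
This sign pattern matches Z-8.

Z-8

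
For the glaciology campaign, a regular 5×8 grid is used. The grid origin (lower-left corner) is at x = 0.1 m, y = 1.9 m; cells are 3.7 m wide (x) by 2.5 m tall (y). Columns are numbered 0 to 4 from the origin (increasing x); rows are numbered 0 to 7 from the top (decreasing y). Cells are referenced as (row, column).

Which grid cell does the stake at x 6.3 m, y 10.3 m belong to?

(4, 1)

Column index: ⌊(6.3 − 0.1) / 3.7⌋ = ⌊1.676⌋ = 1
Row offset from origin: ⌊(10.3 − 1.9) / 2.5⌋ = ⌊3.360⌋ = 3 → row 4 (counted from top)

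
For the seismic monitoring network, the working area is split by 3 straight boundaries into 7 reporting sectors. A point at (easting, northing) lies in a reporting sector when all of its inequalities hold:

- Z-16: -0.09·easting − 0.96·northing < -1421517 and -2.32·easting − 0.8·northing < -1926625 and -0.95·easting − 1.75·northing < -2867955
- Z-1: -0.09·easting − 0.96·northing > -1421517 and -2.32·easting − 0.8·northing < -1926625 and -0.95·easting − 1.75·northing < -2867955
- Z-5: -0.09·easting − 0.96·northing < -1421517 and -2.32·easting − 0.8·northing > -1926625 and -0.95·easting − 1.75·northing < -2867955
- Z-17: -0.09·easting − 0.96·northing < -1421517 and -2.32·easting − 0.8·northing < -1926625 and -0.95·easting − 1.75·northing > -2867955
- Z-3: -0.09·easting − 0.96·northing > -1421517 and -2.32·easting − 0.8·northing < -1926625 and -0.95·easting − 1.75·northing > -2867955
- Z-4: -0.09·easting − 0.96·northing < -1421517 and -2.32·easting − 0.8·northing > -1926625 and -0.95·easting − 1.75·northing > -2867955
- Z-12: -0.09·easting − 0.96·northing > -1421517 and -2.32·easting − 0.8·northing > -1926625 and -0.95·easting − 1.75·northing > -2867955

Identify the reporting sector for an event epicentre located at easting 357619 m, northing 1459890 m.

Z-16

-0.09·357619 − 0.96·1459890 = -1433680.110, which is < -1421517
-2.32·357619 − 0.8·1459890 = -1997588.080, which is < -1926625
-0.95·357619 − 1.75·1459890 = -2894545.550, which is < -2867955
This sign pattern matches Z-16.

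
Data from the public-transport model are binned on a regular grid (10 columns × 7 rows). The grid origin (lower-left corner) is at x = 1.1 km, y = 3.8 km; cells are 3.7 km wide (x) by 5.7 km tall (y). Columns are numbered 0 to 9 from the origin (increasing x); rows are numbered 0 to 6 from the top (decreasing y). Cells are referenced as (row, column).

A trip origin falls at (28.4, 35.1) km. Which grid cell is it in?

Column index: ⌊(28.4 − 1.1) / 3.7⌋ = ⌊7.378⌋ = 7
Row offset from origin: ⌊(35.1 − 3.8) / 5.7⌋ = ⌊5.491⌋ = 5 → row 1 (counted from top)

(1, 7)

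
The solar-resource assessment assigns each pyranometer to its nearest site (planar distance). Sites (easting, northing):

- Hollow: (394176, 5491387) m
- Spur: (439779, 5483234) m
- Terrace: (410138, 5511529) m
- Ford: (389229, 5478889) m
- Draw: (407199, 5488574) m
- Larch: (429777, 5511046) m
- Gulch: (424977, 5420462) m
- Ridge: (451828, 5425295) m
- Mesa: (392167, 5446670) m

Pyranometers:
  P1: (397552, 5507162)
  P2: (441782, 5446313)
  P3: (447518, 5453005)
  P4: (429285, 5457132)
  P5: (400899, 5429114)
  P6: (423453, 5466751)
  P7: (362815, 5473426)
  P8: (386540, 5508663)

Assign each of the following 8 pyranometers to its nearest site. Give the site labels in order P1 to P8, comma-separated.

Terrace, Ridge, Ridge, Spur, Mesa, Spur, Ford, Hollow

P1 → Terrace (d²=177478085.00)
P2 → Ridge (d²=542678440.00)
P3 → Ridge (d²=786420200.00)
P4 → Spur (d²=791438440.00)
P5 → Mesa (d²=384460960.00)
P6 → Spur (d²=538227565.00)
P7 → Ford (d²=727543765.00)
P8 → Hollow (d²=356768672.00)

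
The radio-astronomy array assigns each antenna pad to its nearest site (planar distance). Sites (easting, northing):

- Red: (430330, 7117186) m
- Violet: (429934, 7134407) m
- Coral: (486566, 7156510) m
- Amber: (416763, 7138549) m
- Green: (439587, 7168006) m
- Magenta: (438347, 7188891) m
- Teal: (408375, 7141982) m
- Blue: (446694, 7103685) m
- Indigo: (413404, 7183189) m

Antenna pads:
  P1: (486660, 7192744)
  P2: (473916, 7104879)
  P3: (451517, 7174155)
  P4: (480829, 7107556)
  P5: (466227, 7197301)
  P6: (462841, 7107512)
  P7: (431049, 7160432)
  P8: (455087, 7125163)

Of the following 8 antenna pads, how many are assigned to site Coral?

P1 → Coral
P2 → Blue
P3 → Green
P4 → Blue
P5 → Magenta
P6 → Blue
P7 → Green
P8 → Blue
1 of the 8 goes to Coral.

1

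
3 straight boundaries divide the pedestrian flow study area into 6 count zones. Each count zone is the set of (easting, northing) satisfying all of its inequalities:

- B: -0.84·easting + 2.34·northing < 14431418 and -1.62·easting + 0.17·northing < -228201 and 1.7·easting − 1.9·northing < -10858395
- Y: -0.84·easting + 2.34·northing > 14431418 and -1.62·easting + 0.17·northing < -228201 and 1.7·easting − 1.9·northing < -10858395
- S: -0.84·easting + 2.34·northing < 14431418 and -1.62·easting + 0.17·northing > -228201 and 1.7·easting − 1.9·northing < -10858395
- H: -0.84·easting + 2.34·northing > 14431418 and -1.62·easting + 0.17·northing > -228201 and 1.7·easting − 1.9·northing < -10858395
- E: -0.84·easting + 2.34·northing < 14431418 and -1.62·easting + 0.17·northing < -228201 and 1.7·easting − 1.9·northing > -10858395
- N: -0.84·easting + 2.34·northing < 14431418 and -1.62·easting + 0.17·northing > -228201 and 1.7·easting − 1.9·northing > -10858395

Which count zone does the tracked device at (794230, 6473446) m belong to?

H

-0.84·794230 + 2.34·6473446 = 14480710.440, which is > 14431418
-1.62·794230 + 0.17·6473446 = -186166.780, which is > -228201
1.7·794230 − 1.9·6473446 = -10949356.400, which is < -10858395
This sign pattern matches H.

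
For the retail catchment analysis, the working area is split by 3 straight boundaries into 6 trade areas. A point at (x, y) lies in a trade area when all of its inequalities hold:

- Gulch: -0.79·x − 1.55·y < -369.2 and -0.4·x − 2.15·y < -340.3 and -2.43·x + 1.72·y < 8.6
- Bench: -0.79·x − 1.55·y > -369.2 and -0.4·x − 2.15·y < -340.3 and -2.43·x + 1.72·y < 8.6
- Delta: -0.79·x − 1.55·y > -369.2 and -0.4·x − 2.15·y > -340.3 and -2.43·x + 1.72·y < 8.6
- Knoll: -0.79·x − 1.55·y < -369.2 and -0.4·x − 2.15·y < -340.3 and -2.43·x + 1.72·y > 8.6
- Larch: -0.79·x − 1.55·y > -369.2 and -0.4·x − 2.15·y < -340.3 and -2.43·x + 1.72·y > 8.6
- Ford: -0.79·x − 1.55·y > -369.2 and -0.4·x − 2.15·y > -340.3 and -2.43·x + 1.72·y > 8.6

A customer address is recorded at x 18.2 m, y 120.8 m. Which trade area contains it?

Ford

-0.79·18.2 − 1.55·120.8 = -201.618, which is > -369.2
-0.4·18.2 − 2.15·120.8 = -267.000, which is > -340.3
-2.43·18.2 + 1.72·120.8 = 163.550, which is > 8.6
This sign pattern matches Ford.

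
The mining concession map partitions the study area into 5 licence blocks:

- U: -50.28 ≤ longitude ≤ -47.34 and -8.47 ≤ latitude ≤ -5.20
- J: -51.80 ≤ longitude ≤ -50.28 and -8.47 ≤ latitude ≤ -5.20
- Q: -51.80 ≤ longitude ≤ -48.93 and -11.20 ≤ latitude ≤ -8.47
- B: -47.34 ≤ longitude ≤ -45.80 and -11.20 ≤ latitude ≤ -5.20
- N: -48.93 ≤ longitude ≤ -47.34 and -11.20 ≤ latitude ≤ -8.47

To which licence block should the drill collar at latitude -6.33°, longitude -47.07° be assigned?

B

The point has longitude = -47.07 and latitude = -6.33.
Only B satisfies -47.34 ≤ longitude ≤ -45.80 and -11.20 ≤ latitude ≤ -5.20.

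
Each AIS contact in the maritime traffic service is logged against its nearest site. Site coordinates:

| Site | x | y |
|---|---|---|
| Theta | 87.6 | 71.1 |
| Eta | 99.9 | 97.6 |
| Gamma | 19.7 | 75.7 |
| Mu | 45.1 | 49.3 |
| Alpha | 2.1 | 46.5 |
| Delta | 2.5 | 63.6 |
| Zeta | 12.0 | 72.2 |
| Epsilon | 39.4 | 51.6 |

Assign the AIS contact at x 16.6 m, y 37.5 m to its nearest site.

Alpha

Squared distances to each site:
Theta: 6169.960; Eta: 10550.900; Gamma: 1468.850; Mu: 951.490; Alpha: 291.250; Delta: 880.020; Zeta: 1225.250; Epsilon: 718.650.
Minimum at Alpha.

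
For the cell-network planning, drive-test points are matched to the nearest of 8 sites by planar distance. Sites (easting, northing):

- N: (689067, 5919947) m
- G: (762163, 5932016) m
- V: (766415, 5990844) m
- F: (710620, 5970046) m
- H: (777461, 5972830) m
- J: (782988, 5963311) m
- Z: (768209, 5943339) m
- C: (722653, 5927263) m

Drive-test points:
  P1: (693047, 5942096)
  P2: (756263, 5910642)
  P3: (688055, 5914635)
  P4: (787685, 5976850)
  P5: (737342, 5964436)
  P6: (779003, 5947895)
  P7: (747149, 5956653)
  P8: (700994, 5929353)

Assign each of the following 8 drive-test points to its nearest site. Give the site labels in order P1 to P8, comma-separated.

P1 → N (d²=506418601.00)
P2 → G (d²=491657876.00)
P3 → N (d²=29241488.00)
P4 → H (d²=120690576.00)
P5 → F (d²=745537384.00)
P6 → Z (d²=137267572.00)
P7 → Z (d²=620786196.00)
P8 → N (d²=230726165.00)

N, G, N, H, F, Z, Z, N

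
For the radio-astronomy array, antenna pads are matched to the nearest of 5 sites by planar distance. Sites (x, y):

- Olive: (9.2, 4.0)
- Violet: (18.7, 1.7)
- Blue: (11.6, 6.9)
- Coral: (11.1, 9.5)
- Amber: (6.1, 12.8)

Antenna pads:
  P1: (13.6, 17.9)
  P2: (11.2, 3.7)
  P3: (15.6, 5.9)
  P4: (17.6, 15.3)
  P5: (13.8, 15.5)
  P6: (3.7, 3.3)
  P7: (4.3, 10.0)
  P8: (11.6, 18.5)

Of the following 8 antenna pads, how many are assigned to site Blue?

P1 → Coral
P2 → Olive
P3 → Blue
P4 → Coral
P5 → Coral
P6 → Olive
P7 → Amber
P8 → Amber
1 of the 8 goes to Blue.

1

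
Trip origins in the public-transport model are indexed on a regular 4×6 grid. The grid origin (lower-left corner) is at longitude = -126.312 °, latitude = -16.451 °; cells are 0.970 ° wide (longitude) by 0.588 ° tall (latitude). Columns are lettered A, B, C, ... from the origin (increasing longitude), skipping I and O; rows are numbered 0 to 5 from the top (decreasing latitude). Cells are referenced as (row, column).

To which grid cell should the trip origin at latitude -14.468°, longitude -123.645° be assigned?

Column index: ⌊(-123.645 − -126.312) / 0.970⌋ = ⌊2.749⌋ = 2 → column C
Row offset from origin: ⌊(-14.468 − -16.451) / 0.588⌋ = ⌊3.372⌋ = 3 → row 2 (counted from top)

(2, C)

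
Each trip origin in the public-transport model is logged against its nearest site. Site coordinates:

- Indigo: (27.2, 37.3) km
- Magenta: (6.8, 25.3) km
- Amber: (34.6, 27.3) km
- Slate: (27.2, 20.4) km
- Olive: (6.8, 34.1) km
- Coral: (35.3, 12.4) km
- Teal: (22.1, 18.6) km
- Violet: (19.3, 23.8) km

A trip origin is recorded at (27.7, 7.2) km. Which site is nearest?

Squared distances to each site:
Indigo: 906.260; Magenta: 764.420; Amber: 451.620; Slate: 174.490; Olive: 1160.420; Coral: 84.800; Teal: 161.320; Violet: 346.120.
Minimum at Coral.

Coral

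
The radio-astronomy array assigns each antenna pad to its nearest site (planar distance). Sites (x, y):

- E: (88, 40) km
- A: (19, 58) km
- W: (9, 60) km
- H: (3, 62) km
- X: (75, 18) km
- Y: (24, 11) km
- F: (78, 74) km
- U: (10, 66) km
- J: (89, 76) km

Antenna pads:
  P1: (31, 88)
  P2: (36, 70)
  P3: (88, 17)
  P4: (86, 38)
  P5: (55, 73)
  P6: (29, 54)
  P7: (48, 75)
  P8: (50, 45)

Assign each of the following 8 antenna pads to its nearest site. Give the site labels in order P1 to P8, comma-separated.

P1 → U (d²=925.00)
P2 → A (d²=433.00)
P3 → X (d²=170.00)
P4 → E (d²=8.00)
P5 → F (d²=530.00)
P6 → A (d²=116.00)
P7 → F (d²=901.00)
P8 → A (d²=1130.00)

U, A, X, E, F, A, F, A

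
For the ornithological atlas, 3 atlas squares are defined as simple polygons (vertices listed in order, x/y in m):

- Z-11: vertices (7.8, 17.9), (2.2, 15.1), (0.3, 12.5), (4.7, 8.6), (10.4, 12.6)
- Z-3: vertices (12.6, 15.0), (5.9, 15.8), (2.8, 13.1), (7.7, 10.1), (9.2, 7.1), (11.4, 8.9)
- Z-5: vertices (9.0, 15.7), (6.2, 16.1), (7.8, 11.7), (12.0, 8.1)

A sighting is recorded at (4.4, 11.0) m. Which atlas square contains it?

Z-11

Cast a ray rightward from (4.4, 11.0). For each polygon, the edges (by vertex number in listed order) whose endpoints lie on opposite sides of y = 11.0, where each meets that height, and whether that is right or left of the point:
Z-11: 3–4 at x≈1.99 (left), 4–5 at x≈8.12 (right) → 1 crossing.
Z-3: 3–4 at x≈6.23 (right), 6–1 at x≈11.81 (right) → 2 crossings.
Z-5: 3–4 at x≈8.62 (right), 4–1 at x≈10.86 (right) → 2 crossings.
Only Z-11 has an odd count, so the point is inside Z-11.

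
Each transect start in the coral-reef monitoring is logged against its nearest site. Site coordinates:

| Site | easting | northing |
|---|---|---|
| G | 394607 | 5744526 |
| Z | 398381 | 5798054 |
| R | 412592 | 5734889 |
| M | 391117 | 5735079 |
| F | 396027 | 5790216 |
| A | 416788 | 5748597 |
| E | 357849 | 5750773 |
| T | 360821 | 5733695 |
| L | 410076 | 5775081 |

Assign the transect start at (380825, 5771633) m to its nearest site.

Squared distances to each site:
G: 924732973.000; Z: 1006282377.000; R: 2359263825.000; M: 1442120180.000; F: 576428693.000; A: 1823994665.000; E: 963036176.000; T: 1839451860.000; L: 867509705.000.
Minimum at F.

F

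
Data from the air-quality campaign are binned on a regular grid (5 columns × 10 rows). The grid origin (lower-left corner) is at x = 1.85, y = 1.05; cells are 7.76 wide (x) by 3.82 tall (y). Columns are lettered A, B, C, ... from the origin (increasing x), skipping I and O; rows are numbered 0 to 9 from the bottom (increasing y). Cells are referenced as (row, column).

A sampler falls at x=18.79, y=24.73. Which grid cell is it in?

Column index: ⌊(18.79 − 1.85) / 7.76⌋ = ⌊2.183⌋ = 2 → column C
Row offset from origin: ⌊(24.73 − 1.05) / 3.82⌋ = ⌊6.199⌋ = 6 → row 6

(6, C)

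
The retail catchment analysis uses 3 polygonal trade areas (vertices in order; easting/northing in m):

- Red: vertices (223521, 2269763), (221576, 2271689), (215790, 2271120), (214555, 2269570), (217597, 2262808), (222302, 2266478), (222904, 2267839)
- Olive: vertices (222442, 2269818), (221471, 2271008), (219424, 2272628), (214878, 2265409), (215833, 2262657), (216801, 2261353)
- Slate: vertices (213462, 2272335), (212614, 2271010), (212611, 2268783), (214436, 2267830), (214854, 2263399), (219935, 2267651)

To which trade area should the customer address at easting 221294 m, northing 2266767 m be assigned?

Red

Cast a ray rightward from (221294, 2266767). For each polygon, the edges (by vertex number in listed order) whose endpoints lie on opposite sides of northing = 2266767, where each meets that height, and whether that is right or left of the point:
Red: 4–5 at easting≈215816.0 (left), 6–7 at easting≈222429.8 (right) → 1 crossing.
Olive: 3–4 at easting≈215733.2 (left), 6–1 at easting≈220408.8 (left) → 0 crossings.
Slate: 4–5 at easting≈214536.3 (left), 5–6 at easting≈218878.6 (left) → 0 crossings.
Only Red has an odd count, so the point is inside Red.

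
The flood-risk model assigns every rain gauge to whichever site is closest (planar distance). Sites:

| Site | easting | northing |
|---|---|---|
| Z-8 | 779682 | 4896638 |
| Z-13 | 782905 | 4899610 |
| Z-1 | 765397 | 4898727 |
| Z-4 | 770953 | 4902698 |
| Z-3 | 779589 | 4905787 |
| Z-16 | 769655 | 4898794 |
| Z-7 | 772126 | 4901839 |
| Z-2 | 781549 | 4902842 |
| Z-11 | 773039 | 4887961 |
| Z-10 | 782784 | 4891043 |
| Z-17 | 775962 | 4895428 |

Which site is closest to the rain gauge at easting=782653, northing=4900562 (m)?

Z-13

Squared distances to each site:
Z-8: 24224617.000; Z-13: 969808.000; Z-1: 301136761.000; Z-4: 141452496.000; Z-3: 36688721.000; Z-16: 172073828.000; Z-7: 112448458.000; Z-2: 6417216.000; Z-11: 251214197.000; Z-10: 90628522.000; Z-17: 71127437.000.
Minimum at Z-13.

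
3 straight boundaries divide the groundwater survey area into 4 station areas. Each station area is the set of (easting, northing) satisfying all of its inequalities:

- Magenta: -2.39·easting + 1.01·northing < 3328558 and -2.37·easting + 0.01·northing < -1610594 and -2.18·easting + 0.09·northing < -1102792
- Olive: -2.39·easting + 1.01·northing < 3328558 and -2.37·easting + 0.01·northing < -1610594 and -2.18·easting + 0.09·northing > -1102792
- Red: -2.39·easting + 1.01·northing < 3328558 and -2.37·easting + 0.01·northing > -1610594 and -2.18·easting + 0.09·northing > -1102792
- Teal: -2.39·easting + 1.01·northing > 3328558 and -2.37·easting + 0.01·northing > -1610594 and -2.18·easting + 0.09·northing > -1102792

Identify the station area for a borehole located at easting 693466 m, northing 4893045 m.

Red

-2.39·693466 + 1.01·4893045 = 3284591.710, which is < 3328558
-2.37·693466 + 0.01·4893045 = -1594583.970, which is > -1610594
-2.18·693466 + 0.09·4893045 = -1071381.830, which is > -1102792
This sign pattern matches Red.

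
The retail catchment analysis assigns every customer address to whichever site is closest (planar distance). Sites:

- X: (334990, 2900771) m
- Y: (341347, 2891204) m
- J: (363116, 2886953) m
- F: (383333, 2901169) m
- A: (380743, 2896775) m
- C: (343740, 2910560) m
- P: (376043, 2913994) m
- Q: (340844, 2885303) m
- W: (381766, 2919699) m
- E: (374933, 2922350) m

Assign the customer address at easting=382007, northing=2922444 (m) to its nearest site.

W

Squared distances to each site:
X: 2680317218.000; Y: 2629173200.000; J: 1616480962.000; F: 454383901.000; A: 660495257.000; C: 1605592745.000; P: 106971796.000; Q: 3073846450.000; W: 7593106.000; E: 50050312.000.
Minimum at W.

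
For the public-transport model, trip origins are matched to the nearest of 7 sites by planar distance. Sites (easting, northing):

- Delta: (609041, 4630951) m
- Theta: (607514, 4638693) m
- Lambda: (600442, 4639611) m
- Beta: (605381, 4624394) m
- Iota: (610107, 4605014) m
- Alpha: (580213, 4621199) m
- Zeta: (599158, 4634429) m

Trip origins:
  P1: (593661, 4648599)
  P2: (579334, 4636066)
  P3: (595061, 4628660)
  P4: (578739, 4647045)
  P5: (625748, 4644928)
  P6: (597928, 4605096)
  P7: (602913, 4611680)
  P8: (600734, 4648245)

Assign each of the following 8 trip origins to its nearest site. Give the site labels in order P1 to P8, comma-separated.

P1 → Lambda (d²=126766105.00)
P2 → Alpha (d²=221800330.00)
P3 → Zeta (d²=50066770.00)
P4 → Lambda (d²=526284565.00)
P5 → Theta (d²=371353981.00)
P6 → Iota (d²=148334765.00)
P7 → Iota (d²=96189192.00)
P8 → Lambda (d²=74631220.00)

Lambda, Alpha, Zeta, Lambda, Theta, Iota, Iota, Lambda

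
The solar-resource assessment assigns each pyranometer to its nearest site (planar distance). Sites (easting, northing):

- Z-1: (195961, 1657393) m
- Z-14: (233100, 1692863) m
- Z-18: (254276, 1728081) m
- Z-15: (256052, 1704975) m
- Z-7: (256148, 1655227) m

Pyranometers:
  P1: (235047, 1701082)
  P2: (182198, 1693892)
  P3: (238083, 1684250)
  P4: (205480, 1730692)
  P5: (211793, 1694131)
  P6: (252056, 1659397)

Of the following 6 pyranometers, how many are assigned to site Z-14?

P1 → Z-14
P2 → Z-1
P3 → Z-14
P4 → Z-14
P5 → Z-14
P6 → Z-7
4 of the 6 go to Z-14.

4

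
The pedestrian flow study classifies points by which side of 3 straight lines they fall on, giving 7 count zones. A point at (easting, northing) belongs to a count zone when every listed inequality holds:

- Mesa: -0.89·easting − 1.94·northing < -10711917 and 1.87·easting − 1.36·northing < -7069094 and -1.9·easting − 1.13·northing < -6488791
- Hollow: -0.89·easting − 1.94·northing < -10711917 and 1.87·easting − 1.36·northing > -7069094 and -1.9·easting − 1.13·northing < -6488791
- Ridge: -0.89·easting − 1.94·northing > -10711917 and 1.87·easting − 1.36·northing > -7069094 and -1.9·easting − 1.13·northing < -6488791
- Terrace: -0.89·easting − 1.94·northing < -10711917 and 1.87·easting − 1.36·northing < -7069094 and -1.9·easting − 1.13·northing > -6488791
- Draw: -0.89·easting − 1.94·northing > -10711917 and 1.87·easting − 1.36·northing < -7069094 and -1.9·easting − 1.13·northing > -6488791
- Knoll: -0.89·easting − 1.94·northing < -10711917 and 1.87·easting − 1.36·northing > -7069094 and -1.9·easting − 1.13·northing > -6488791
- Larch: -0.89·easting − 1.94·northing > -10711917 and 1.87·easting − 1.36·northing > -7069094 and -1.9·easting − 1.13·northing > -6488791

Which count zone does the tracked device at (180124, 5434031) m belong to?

-0.89·180124 − 1.94·5434031 = -10702330.500, which is > -10711917
1.87·180124 − 1.36·5434031 = -7053450.280, which is > -7069094
-1.9·180124 − 1.13·5434031 = -6482690.630, which is > -6488791
This sign pattern matches Larch.

Larch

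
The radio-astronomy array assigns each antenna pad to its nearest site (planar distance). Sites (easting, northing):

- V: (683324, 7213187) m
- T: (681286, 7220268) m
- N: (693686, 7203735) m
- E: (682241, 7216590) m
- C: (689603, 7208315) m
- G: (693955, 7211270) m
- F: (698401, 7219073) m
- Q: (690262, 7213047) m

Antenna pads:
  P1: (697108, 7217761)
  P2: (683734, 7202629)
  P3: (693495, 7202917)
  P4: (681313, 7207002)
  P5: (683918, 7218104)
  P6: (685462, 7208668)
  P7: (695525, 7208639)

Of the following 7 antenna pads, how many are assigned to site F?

1

P1 → F
P2 → C
P3 → N
P4 → V
P5 → E
P6 → C
P7 → G
1 of the 7 goes to F.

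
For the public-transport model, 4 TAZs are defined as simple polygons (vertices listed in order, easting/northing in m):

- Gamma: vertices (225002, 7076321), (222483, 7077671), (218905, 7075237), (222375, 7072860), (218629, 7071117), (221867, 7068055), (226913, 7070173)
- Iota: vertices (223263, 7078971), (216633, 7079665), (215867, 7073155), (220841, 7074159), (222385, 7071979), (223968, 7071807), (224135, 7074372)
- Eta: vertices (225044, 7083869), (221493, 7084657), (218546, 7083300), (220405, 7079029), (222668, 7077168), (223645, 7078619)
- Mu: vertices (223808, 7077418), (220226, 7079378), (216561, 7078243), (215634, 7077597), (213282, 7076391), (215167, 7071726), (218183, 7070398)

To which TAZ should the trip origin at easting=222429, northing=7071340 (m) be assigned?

Gamma

Cast a ray rightward from (222429, 7071340). For each polygon, the edges (by vertex number in listed order) whose endpoints lie on opposite sides of northing = 7071340, where each meets that height, and whether that is right or left of the point:
Gamma: 4–5 at easting≈219108.3 (left), 7–1 at easting≈226550.3 (right) → 1 crossing.
Iota: no edge straddles that height → 0 crossings.
Eta: no edge straddles that height → 0 crossings.
Mu: 6–7 at easting≈216043.6 (left), 7–1 at easting≈218937.8 (left) → 0 crossings.
Only Gamma has an odd count, so the point is inside Gamma.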